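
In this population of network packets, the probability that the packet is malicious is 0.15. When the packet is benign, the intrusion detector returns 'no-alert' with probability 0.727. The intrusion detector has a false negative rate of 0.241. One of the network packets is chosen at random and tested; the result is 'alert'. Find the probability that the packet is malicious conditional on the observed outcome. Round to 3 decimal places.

P(H | E) ≈ 0.329

Write H for 'the packet is malicious'. Prior odds H:¬H = 0.15/0.85 = 0.17647. For the 'alert' outcome, the likelihood ratio is 0.759/0.273 = 2.7802.
Posterior odds = 0.17647 × 2.7802 = 0.49063, so P(H|E) = 0.49063/(1+0.49063) = 0.329.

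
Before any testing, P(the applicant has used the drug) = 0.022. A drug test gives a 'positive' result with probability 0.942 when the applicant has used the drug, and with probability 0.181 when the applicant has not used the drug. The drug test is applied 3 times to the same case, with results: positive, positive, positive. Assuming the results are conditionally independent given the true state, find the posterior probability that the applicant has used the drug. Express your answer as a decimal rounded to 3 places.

Posterior P(H) ≈ 0.760

Let H be the event that the applicant has used the drug; start with P(H) = 0.022. P('positive'|H) = 0.942, P('positive'|¬H) = 0.181.
Update on result 1 ('positive'): P(H) ← 0.942·0.0220 / (0.942·0.0220 + 0.181·0.9780) = 0.020724/0.19774 = 0.1048.
Update on result 2 ('positive'): P(H) ← 0.942·0.1048 / (0.942·0.1048 + 0.181·0.8952) = 0.098725/0.26076 = 0.3786.
Update on result 3 ('positive'): P(H) ← 0.942·0.3786 / (0.942·0.3786 + 0.181·0.6214) = 0.35665/0.46912 = 0.7603.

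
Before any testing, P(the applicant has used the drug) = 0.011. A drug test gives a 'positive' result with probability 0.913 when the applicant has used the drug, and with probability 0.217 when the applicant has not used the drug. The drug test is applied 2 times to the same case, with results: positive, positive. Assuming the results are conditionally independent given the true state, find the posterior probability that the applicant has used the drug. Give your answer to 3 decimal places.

Let H be the event that the applicant has used the drug; start with P(H) = 0.011. P('positive'|H) = 0.913, P('positive'|¬H) = 0.217.
Update on result 1 ('positive'): P(H) ← 0.913·0.0110 / (0.913·0.0110 + 0.217·0.9890) = 0.010043/0.22466 = 0.0447.
Update on result 2 ('positive'): P(H) ← 0.913·0.0447 / (0.913·0.0447 + 0.217·0.9553) = 0.040815/0.24811 = 0.1645.

Posterior P(H) ≈ 0.164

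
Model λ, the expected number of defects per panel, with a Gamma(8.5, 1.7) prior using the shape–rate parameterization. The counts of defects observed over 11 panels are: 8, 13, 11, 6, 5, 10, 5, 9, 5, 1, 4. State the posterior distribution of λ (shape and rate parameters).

Posterior: Gamma(shape=85.5, rate=12.7)

The Poisson likelihood adds the total count to the shape and the number of exposure periods to the rate. Here ∑xᵢ = 77 and n = 11, so shape 8.5→85.5 and rate 1.7→12.7.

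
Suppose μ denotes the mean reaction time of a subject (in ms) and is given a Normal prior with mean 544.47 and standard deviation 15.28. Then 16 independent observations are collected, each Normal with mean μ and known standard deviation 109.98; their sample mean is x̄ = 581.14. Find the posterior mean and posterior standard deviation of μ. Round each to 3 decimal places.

Prior precision 1/τ₀² = 1/15.28² = 0.00428305; data precision n/σ² = 16/109.98² = 0.00132280.
Posterior precision = 0.00428305 + 0.00132280 = 0.00560585, giving posterior SD = 1/√0.00560585 = 13.356.
Posterior mean = (0.00428305·544.47 + 0.00132280·581.14) / 0.00560585 = 553.123.

Posterior mean ≈ 553.123; posterior SD ≈ 13.356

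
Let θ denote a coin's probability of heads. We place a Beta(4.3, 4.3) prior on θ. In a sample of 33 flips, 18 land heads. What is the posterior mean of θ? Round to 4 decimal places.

The binomial likelihood is conjugate to the Beta prior: with 18 successes and 15 failures, the posterior is Beta(4.3+18, 4.3+15) = Beta(22.3, 19.3).
Posterior mean = α/(α+β) = 22.3/41.6 = 0.5361.

Posterior mean ≈ 0.5361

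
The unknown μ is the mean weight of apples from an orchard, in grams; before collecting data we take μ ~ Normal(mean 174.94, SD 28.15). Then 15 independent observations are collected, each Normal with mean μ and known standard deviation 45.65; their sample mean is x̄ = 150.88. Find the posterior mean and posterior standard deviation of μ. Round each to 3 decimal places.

Posterior mean ≈ 154.469; posterior SD ≈ 10.872

Prior precision 1/τ₀² = 1/28.15² = 0.00126195; data precision n/σ² = 15/45.65² = 0.00719796.
Posterior precision = 0.00126195 + 0.00719796 = 0.00845992, giving posterior SD = 1/√0.00845992 = 10.872.
Posterior mean = (0.00126195·174.94 + 0.00719796·150.88) / 0.00845992 = 154.469.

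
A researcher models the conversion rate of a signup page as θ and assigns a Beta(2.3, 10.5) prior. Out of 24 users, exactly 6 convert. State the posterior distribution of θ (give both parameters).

Posterior: Beta(8.3, 28.5)

Observing 6 successes and 18 failures updates Beta(2.3, 10.5) by adding the success and failure counts to the two shape parameters: α = 2.3+6 = 8.3, β = 10.5+18 = 28.5.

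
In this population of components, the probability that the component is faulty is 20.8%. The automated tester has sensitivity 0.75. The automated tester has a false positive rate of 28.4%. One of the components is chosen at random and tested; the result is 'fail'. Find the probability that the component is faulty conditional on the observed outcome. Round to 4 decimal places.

P(H | E) ≈ 0.4095

Let H be the event that the component is faulty. P(H) = 0.208, so P(¬H) = 0.792. With E the 'fail' result, P(E|H) = 0.75 and P(E|¬H) = 0.284.
P(E) = 0.75·0.208 + 0.284·0.792 = 0.15600 + 0.22493 = 0.38093.
By Bayes' theorem, P(H|E) = 0.15600 / 0.38093 = 0.4095.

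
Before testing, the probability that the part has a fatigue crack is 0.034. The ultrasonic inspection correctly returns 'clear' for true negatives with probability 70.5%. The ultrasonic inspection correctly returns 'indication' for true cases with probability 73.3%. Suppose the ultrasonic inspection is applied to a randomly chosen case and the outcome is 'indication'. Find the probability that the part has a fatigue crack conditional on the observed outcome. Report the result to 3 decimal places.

P(H | E) ≈ 0.080

Write H for 'the part has a fatigue crack'. Prior odds H:¬H = 0.034/0.966 = 0.035197. For the 'indication' outcome, the likelihood ratio is 0.733/0.295 = 2.4847.
Posterior odds = 0.035197 × 2.4847 = 0.087455, so P(H|E) = 0.087455/(1+0.087455) = 0.080.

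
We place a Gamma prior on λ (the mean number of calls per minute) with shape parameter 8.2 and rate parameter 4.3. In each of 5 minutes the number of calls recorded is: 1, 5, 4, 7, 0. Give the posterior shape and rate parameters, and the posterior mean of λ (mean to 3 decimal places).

Total count ∑xᵢ = 17 over n = 5 minutes.
Gamma is conjugate to the Poisson likelihood: posterior is Gamma(shape = 8.2+17 = 25.2, rate = 4.3+5 = 9.3).
Posterior mean = shape/rate = 25.2/9.3 = 2.710.

Posterior: Gamma(shape=25.2, rate=9.3); mean ≈ 2.710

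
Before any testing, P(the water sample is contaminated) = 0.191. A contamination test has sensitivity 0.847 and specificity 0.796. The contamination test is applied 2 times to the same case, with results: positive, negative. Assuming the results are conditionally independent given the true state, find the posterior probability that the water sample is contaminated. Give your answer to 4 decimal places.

Posterior P(H) ≈ 0.1585

With H the event that the water sample is contaminated, the joint likelihood of the observed sequence is P(data|H) = 0.847·0.153 = 0.12959 and P(data|¬H) = 0.204·0.796 = 0.16238.
Bayes: P(H|data) = 0.191·0.12959 / (0.191·0.12959 + 0.809·0.16238) = 0.024752/0.15612 = 0.1585.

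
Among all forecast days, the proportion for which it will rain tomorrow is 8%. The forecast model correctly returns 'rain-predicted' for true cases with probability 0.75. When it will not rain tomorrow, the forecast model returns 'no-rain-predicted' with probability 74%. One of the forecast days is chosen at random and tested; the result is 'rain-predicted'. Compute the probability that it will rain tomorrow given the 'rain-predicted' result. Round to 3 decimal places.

Let H be the event that it will rain tomorrow. P(H) = 0.08, so P(¬H) = 0.92. With E the 'rain-predicted' result, P(E|H) = 0.75 and P(E|¬H) = 0.26.
P(E) = 0.75·0.08 + 0.26·0.92 = 0.060000 + 0.23920 = 0.29920.
By Bayes' theorem, P(H|E) = 0.060000 / 0.29920 = 0.201.

P(H | E) ≈ 0.201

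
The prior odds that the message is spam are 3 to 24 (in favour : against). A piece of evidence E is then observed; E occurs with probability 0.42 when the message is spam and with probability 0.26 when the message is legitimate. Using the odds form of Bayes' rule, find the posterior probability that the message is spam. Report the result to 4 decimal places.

Prior odds = 3/24 = 0.12500. In log-odds, ln(0.12500) = -2.0794.
Add log likelihood ratio: ln(1.6154) = 0.47957.
Posterior log-odds = -1.5999, so posterior odds = exp(-1.5999) = 0.20192. Converting, P(H|E) = 0.20192/1.2019 = 0.1680.

Posterior probability ≈ 0.1680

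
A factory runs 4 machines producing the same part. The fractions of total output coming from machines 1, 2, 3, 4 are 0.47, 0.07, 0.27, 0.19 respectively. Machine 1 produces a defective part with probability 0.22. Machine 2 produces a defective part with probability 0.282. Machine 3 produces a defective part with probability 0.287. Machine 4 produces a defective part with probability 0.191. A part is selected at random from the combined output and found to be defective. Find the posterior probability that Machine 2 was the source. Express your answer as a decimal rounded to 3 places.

P(defective|M1) = 0.22; P(defective|M2) = 0.282; P(defective|M3) = 0.287; P(defective|M4) = 0.191.
Prior × likelihood for each source: 0.47·0.22=0.1034, 0.07·0.282=0.01974, 0.27·0.287=0.07749, 0.19·0.191=0.03629. Summing gives P(defective) = 0.23692.
P(Machine 2 | defective) = 0.01974 / 0.23692 = 0.083.

Posterior probability ≈ 0.083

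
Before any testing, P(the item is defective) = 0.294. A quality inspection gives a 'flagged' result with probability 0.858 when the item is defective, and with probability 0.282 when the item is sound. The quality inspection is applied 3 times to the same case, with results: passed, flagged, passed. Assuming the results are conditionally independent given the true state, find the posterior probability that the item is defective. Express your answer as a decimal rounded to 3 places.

Let H be the event that the item is defective; start with P(H) = 0.294. P('flagged'|H) = 0.858, P('flagged'|¬H) = 0.282.
Update on result 1 ('passed'): P(H) ← 0.142·0.2940 / (0.142·0.2940 + 0.718·0.7060) = 0.041748/0.54866 = 0.0761.
Update on result 2 ('flagged'): P(H) ← 0.858·0.0761 / (0.858·0.0761 + 0.282·0.9239) = 0.065286/0.32583 = 0.2004.
Update on result 3 ('passed'): P(H) ← 0.142·0.2004 / (0.142·0.2004 + 0.718·0.7996) = 0.028453/0.60259 = 0.0472.

Posterior P(H) ≈ 0.047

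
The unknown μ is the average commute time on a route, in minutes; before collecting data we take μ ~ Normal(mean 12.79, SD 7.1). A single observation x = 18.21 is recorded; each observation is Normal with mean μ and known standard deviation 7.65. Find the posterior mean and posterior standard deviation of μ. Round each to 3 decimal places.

With known σ, the Normal prior is conjugate. Weight on the data is w = (n/σ²)/(n/σ² + 1/τ₀²) = 0.0170874/(0.0170874+0.0198373) = 0.46276.
Posterior mean = w·x̄ + (1−w)·μ₀ = 0.46276·18.21 + 0.53724·12.79 = 15.298. Posterior variance = 1/(0.0170874+0.0198373) = 27.0821, so SD = 5.204.

Posterior mean ≈ 15.298; posterior SD ≈ 5.204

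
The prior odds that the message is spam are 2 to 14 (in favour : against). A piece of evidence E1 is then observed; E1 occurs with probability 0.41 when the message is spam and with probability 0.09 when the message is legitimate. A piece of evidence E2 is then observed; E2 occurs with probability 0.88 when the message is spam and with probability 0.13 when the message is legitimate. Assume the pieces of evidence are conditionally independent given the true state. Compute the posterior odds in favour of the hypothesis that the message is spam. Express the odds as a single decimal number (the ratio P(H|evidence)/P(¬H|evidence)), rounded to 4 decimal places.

Posterior odds ≈ 4.4054

Prior odds = 2/14 = 0.14286. In log-odds, ln(0.14286) = -1.9459.
Add log likelihood ratios: ln(4.5556) + ln(6.7692) = 3.4287.
Posterior log-odds = 1.4828, so posterior odds = exp(1.4828) = 4.4054.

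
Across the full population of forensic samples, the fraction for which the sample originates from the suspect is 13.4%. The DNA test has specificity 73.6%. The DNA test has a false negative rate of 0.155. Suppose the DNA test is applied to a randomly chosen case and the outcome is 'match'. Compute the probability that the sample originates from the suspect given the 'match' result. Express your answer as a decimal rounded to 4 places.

P(H | E) ≈ 0.3312

Write H for 'the sample originates from the suspect'. Prior odds H:¬H = 0.134/0.866 = 0.15473. For the 'match' outcome, the likelihood ratio is 0.845/0.264 = 3.2008.
Posterior odds = 0.15473 × 3.2008 = 0.49527, so P(H|E) = 0.49527/(1+0.49527) = 0.3312.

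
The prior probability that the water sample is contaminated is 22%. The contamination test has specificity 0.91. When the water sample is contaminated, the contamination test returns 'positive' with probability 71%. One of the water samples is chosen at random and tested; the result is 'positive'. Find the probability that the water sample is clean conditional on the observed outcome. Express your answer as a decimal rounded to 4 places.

P(¬H | E) ≈ 0.3101

Let H be the event that the water sample is contaminated. P(H) = 0.22, so P(¬H) = 0.78. With E the 'positive' result, P(E|H) = 0.71 and P(E|¬H) = 0.09.
P(E) = 0.71·0.22 + 0.09·0.78 = 0.15620 + 0.070200 = 0.22640.
By Bayes' theorem, P(H|E) = 0.15620 / 0.22640 = 0.6899. Hence P(¬H|E) = 1 − 0.6899 = 0.3101.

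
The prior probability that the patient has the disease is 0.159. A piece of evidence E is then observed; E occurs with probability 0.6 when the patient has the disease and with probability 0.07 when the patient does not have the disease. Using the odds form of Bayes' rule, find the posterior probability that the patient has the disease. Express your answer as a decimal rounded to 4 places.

Prior odds = 0.159/(1−0.159) = 0.18906. In log-odds, ln(0.18906) = -1.6657.
Add log likelihood ratio: ln(8.5714) = 2.1484.
Posterior log-odds = 0.48275, so posterior odds = exp(0.48275) = 1.6205. Converting, P(H|E) = 1.6205/2.6205 = 0.6184.

Posterior probability ≈ 0.6184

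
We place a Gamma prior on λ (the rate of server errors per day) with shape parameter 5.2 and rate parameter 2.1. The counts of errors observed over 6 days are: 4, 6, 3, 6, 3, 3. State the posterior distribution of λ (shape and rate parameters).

Posterior: Gamma(shape=30.2, rate=8.1)

Total count ∑xᵢ = 25 over n = 6 days.
Gamma is conjugate to the Poisson likelihood: posterior is Gamma(shape = 5.2+25 = 30.2, rate = 2.1+6 = 8.1).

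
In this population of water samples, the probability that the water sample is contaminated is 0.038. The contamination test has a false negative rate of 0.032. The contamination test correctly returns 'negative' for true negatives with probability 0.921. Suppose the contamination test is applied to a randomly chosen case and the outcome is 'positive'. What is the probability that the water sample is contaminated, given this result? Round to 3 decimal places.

Write H for 'the water sample is contaminated'. Prior odds H:¬H = 0.038/0.962 = 0.039501. For the 'positive' outcome, the likelihood ratio is 0.968/0.079 = 12.253.
Posterior odds = 0.039501 × 12.253 = 0.48401, so P(H|E) = 0.48401/(1+0.48401) = 0.326.

P(H | E) ≈ 0.326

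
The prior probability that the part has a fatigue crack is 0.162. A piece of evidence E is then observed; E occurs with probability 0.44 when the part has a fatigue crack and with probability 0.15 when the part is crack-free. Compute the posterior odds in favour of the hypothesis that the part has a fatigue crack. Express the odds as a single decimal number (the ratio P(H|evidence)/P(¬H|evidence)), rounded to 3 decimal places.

Prior odds = 0.162/(1−0.162) = 0.19332.
Likelihood ratio for E = 0.44/0.15 = 2.9333.
Posterior odds = prior odds × LR = 0.56706.

Posterior odds ≈ 0.567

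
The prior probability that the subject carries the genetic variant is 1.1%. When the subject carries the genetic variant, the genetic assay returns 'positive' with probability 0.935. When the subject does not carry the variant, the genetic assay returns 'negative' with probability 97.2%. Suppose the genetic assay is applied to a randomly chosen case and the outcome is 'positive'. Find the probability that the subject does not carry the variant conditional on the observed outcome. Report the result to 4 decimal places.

P(¬H | E) ≈ 0.7292

Write H for 'the subject carries the genetic variant'. Prior odds H:¬H = 0.011/0.989 = 0.011122. For the 'positive' outcome, the likelihood ratio is 0.935/0.028 = 33.393.
Posterior odds = 0.011122 × 33.393 = 0.37141, so P(H|E) = 0.37141/(1+0.37141) = 0.2708. Then P(¬H|E) = 1 − 0.2708 = 0.7292.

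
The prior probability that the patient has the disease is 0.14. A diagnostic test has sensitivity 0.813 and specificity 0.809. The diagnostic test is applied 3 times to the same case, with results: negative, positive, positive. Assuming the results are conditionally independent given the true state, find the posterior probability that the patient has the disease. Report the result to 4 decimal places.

Posterior P(H) ≈ 0.4054

Let H be the event that the patient has the disease; start with P(H) = 0.14. P('positive'|H) = 0.813, P('positive'|¬H) = 0.191.
Update on result 1 ('negative'): P(H) ← 0.187·0.1400 / (0.187·0.1400 + 0.809·0.8600) = 0.026180/0.72192 = 0.0363.
Update on result 2 ('positive'): P(H) ← 0.813·0.0363 / (0.813·0.0363 + 0.191·0.9637) = 0.029483/0.21356 = 0.1381.
Update on result 3 ('positive'): P(H) ← 0.813·0.1381 / (0.813·0.1381 + 0.191·0.8619) = 0.11224/0.27687 = 0.4054.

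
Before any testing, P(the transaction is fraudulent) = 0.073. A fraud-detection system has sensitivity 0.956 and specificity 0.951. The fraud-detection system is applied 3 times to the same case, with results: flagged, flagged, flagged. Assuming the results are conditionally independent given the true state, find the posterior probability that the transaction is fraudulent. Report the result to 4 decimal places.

With H the event that the transaction is fraudulent, the joint likelihood of the observed sequence is P(data|H) = 0.956·0.956·0.956 = 0.87372 and P(data|¬H) = 0.049·0.049·0.049 = 0.00011765.
Bayes: P(H|data) = 0.073·0.87372 / (0.073·0.87372 + 0.927·0.00011765) = 0.063782/0.063891 = 0.9983.

Posterior P(H) ≈ 0.9983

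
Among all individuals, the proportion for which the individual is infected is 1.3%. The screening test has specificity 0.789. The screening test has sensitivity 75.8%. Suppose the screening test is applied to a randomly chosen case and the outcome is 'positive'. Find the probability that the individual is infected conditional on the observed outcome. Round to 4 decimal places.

Let H be the event that the individual is infected. P(H) = 0.013, so P(¬H) = 0.987. With E the 'positive' result, P(E|H) = 0.758 and P(E|¬H) = 0.211.
P(E) = 0.758·0.013 + 0.211·0.987 = 0.0098540 + 0.20826 = 0.21811.
By Bayes' theorem, P(H|E) = 0.0098540 / 0.21811 = 0.0452.

P(H | E) ≈ 0.0452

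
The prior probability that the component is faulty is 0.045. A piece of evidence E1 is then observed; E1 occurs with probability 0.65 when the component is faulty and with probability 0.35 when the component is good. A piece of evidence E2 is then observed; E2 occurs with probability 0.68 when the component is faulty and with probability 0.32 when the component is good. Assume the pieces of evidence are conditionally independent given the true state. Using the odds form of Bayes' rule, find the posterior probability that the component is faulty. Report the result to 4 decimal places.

Prior odds = 0.045/(1−0.045) = 0.047120. In log-odds, ln(0.047120) = -3.0550.
Add log likelihood ratios: ln(1.8571) + ln(2.1250) = 1.3728.
Posterior log-odds = -1.6822, so posterior odds = exp(-1.6822) = 0.18596. Converting, P(H|E) = 0.18596/1.1860 = 0.1568.

Posterior probability ≈ 0.1568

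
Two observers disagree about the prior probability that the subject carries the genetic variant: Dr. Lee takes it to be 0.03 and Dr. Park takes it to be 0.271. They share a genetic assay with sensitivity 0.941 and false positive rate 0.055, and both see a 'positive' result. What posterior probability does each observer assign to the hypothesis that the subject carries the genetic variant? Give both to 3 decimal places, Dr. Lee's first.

P('+'|H) = 0.941, P('+'|¬H) = 0.055.
Dr. Lee: numerator 0.941·0.03 = 0.028230; evidence = 0.028230+0.055·0.97 = 0.081580; posterior = 0.346.
Dr. Park: numerator 0.941·0.271 = 0.25501; evidence = 0.25501+0.055·0.729 = 0.29511; posterior = 0.864.

Dr. Lee: 0.346; Dr. Park: 0.864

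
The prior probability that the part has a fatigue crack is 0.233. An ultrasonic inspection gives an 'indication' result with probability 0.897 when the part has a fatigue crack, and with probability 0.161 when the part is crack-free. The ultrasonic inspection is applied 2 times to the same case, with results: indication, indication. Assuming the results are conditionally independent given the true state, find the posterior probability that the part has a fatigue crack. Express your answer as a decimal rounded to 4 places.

Let H be the event that the part has a fatigue crack; start with P(H) = 0.233. P('indication'|H) = 0.897, P('indication'|¬H) = 0.161.
Update on result 1 ('indication'): P(H) ← 0.897·0.2330 / (0.897·0.2330 + 0.161·0.7670) = 0.20900/0.33249 = 0.6286.
Update on result 2 ('indication'): P(H) ← 0.897·0.6286 / (0.897·0.6286 + 0.161·0.3714) = 0.56385/0.62365 = 0.9041.

Posterior P(H) ≈ 0.9041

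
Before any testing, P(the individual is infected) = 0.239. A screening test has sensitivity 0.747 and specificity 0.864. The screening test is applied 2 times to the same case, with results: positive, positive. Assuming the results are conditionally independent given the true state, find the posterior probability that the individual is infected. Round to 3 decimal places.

With H the event that the individual is infected, the joint likelihood of the observed sequence is P(data|H) = 0.747·0.747 = 0.55801 and P(data|¬H) = 0.136·0.136 = 0.018496.
Bayes: P(H|data) = 0.239·0.55801 / (0.239·0.55801 + 0.761·0.018496) = 0.13336/0.14744 = 0.9045.

Posterior P(H) ≈ 0.905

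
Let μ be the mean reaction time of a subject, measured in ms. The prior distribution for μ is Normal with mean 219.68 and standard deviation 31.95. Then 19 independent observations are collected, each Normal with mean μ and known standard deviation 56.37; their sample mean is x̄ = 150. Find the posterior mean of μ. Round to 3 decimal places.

Prior precision 1/τ₀² = 1/31.95² = 0.00097962; data precision n/σ² = 19/56.37² = 0.00597940.
Posterior precision = 0.00097962 + 0.00597940 = 0.00695902.
Posterior mean = (0.00097962·219.68 + 0.00597940·150) / 0.00695902 = 159.809.

Posterior mean ≈ 159.809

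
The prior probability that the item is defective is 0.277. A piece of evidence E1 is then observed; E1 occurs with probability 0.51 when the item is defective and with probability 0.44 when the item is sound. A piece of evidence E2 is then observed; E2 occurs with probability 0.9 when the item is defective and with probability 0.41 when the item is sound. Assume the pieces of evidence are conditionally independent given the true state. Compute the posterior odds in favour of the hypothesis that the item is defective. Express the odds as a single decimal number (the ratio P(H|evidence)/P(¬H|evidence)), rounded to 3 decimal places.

Posterior odds ≈ 0.975

Prior odds = 0.277/(1−0.277) = 0.38313. In log-odds, ln(0.38313) = -0.95939.
Add log likelihood ratios: ln(1.1591) + ln(2.1951) = 0.93387.
Posterior log-odds = -0.025518, so posterior odds = exp(-0.025518) = 0.97480.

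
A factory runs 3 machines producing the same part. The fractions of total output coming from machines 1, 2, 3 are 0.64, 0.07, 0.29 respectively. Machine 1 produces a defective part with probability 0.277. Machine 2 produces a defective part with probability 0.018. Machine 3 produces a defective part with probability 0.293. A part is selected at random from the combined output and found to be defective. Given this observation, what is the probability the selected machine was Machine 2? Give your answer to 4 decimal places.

P(defective|M1) = 0.277; P(defective|M2) = 0.018; P(defective|M3) = 0.293.
Prior × likelihood for each source: 0.64·0.277=0.1773, 0.07·0.018=0.001260, 0.29·0.293=0.08497. Summing gives P(defective) = 0.26351.
P(Machine 2 | defective) = 0.001260 / 0.26351 = 0.0048.

Posterior probability ≈ 0.0048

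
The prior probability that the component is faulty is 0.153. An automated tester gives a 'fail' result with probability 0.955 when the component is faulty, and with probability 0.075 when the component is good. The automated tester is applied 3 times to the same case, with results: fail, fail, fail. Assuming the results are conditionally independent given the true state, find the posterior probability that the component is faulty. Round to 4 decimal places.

Posterior P(H) ≈ 0.9973

Let H be the event that the component is faulty; start with P(H) = 0.153. P('fail'|H) = 0.955, P('fail'|¬H) = 0.075.
Update on result 1 ('fail'): P(H) ← 0.955·0.1530 / (0.955·0.1530 + 0.075·0.8470) = 0.14611/0.20964 = 0.6970.
Update on result 2 ('fail'): P(H) ← 0.955·0.6970 / (0.955·0.6970 + 0.075·0.3030) = 0.66562/0.68834 = 0.9670.
Update on result 3 ('fail'): P(H) ← 0.955·0.9670 / (0.955·0.9670 + 0.075·0.0330) = 0.92347/0.92595 = 0.9973.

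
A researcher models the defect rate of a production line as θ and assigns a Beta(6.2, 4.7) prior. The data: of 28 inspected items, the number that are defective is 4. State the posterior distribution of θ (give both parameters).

Posterior: Beta(10.2, 28.7)

Observing 4 successes and 24 failures updates Beta(6.2, 4.7) by adding the success and failure counts to the two shape parameters: α = 6.2+4 = 10.2, β = 4.7+24 = 28.7.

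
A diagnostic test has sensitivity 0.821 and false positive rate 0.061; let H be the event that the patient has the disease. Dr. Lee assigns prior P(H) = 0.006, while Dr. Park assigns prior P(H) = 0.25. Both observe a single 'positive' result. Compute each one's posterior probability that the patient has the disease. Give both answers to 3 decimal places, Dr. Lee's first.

Dr. Lee: 0.075; Dr. Park: 0.818

The likelihood ratio for a 'positive' result is 0.821/0.061 = 13.459.
Dr. Lee: prior odds 0.006/0.994 = 0.0060362; posterior odds 0.081242; posterior probability 0.075.
Dr. Park: prior odds 0.25/0.75 = 0.33333; posterior odds 4.4863; posterior probability 0.818.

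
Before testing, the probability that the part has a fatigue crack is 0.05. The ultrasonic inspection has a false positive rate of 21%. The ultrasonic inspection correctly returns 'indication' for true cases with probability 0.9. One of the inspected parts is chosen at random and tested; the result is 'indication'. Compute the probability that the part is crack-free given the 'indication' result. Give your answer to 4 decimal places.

Write H for 'the part has a fatigue crack'. Prior odds H:¬H = 0.05/0.95 = 0.052632. For the 'indication' outcome, the likelihood ratio is 0.9/0.21 = 4.2857.
Posterior odds = 0.052632 × 4.2857 = 0.22556, so P(H|E) = 0.22556/(1+0.22556) = 0.1840. Then P(¬H|E) = 1 − 0.1840 = 0.8160.

P(¬H | E) ≈ 0.8160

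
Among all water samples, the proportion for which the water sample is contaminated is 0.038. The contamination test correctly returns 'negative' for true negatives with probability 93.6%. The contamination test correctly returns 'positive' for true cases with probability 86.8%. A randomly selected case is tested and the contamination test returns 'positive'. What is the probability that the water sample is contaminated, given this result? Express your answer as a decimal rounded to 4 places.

P(H | E) ≈ 0.3488

Let H be the event that the water sample is contaminated. P(H) = 0.038, so P(¬H) = 0.962. With E the 'positive' result, P(E|H) = 0.868 and P(E|¬H) = 0.064.
P(E) = 0.868·0.038 + 0.064·0.962 = 0.032984 + 0.061568 = 0.094552.
By Bayes' theorem, P(H|E) = 0.032984 / 0.094552 = 0.3488.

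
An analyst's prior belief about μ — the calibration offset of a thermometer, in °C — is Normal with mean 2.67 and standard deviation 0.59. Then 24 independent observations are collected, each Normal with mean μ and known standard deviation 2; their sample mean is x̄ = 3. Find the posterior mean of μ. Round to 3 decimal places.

Posterior mean ≈ 2.893

With known σ, the Normal prior is conjugate. Weight on the data is w = (n/σ²)/(n/σ² + 1/τ₀²) = 6.00000/(6.00000+2.87274) = 0.67623.
Posterior mean = w·x̄ + (1−w)·μ₀ = 0.67623·3 + 0.32377·2.67 = 2.893.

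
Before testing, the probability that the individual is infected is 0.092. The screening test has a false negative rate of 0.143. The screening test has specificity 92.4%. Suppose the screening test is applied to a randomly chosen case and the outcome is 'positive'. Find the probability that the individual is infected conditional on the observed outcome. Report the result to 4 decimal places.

Write H for 'the individual is infected'. Prior odds H:¬H = 0.092/0.908 = 0.10132. For the 'positive' outcome, the likelihood ratio is 0.857/0.076 = 11.276.
Posterior odds = 0.10132 × 11.276 = 1.1425, so P(H|E) = 1.1425/(1+1.1425) = 0.5333.

P(H | E) ≈ 0.5333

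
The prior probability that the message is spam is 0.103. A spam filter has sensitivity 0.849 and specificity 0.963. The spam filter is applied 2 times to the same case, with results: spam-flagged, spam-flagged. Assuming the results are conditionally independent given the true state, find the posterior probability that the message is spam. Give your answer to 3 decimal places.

With H the event that the message is spam, the joint likelihood of the observed sequence is P(data|H) = 0.849·0.849 = 0.72080 and P(data|¬H) = 0.037·0.037 = 0.0013690.
Bayes: P(H|data) = 0.103·0.72080 / (0.103·0.72080 + 0.897·0.0013690) = 0.074243/0.075470 = 0.9837.

Posterior P(H) ≈ 0.984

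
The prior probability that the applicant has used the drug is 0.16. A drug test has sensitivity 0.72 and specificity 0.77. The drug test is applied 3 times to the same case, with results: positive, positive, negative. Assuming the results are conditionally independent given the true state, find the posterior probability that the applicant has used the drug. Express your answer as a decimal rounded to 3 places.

Posterior P(H) ≈ 0.404

Let H be the event that the applicant has used the drug; start with P(H) = 0.16. P('positive'|H) = 0.72, P('positive'|¬H) = 0.23.
Update on result 1 ('positive'): P(H) ← 0.72·0.1600 / (0.72·0.1600 + 0.23·0.8400) = 0.11520/0.30840 = 0.3735.
Update on result 2 ('positive'): P(H) ← 0.72·0.3735 / (0.72·0.3735 + 0.23·0.6265) = 0.26895/0.41304 = 0.6512.
Update on result 3 ('negative'): P(H) ← 0.28·0.6512 / (0.28·0.6512 + 0.77·0.3488) = 0.18232/0.45093 = 0.4043.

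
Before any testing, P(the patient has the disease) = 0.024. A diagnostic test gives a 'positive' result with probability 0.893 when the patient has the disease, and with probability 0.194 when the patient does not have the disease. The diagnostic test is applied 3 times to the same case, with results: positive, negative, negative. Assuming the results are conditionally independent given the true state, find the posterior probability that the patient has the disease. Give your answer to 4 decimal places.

Let H be the event that the patient has the disease; start with P(H) = 0.024. P('positive'|H) = 0.893, P('positive'|¬H) = 0.194.
Update on result 1 ('positive'): P(H) ← 0.893·0.0240 / (0.893·0.0240 + 0.194·0.9760) = 0.021432/0.21078 = 0.1017.
Update on result 2 ('negative'): P(H) ← 0.107·0.1017 / (0.107·0.1017 + 0.806·0.8983) = 0.010880/0.73492 = 0.0148.
Update on result 3 ('negative'): P(H) ← 0.107·0.0148 / (0.107·0.0148 + 0.806·0.9852) = 0.0015840/0.79565 = 0.0020.

Posterior P(H) ≈ 0.0020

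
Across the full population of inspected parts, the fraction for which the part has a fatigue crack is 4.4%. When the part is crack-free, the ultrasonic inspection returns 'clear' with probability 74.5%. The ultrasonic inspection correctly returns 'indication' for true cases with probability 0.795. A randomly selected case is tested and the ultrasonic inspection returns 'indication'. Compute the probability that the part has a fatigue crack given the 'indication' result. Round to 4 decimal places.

P(H | E) ≈ 0.1255

Write H for 'the part has a fatigue crack'. Prior odds H:¬H = 0.044/0.956 = 0.046025. For the 'indication' outcome, the likelihood ratio is 0.795/0.255 = 3.1176.
Posterior odds = 0.046025 × 3.1176 = 0.14349, so P(H|E) = 0.14349/(1+0.14349) = 0.1255.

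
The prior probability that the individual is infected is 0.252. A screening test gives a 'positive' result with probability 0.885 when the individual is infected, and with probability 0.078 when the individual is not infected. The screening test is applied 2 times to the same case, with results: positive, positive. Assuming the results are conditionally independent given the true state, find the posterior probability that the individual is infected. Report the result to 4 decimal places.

Let H be the event that the individual is infected; start with P(H) = 0.252. P('positive'|H) = 0.885, P('positive'|¬H) = 0.078.
Update on result 1 ('positive'): P(H) ← 0.885·0.2520 / (0.885·0.2520 + 0.078·0.7480) = 0.22302/0.28136 = 0.7926.
Update on result 2 ('positive'): P(H) ← 0.885·0.7926 / (0.885·0.7926 + 0.078·0.2074) = 0.70149/0.71766 = 0.9775.

Posterior P(H) ≈ 0.9775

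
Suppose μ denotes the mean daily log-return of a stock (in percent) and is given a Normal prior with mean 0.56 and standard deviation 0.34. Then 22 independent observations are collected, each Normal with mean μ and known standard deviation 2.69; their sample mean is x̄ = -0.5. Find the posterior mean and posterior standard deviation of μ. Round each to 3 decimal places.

With known σ, the Normal prior is conjugate. Weight on the data is w = (n/σ²)/(n/σ² + 1/τ₀²) = 3.04031/(3.04031+8.65052) = 0.26006.
Posterior mean = w·x̄ + (1−w)·μ₀ = 0.26006·-0.5 + 0.73994·0.56 = 0.284. Posterior variance = 1/(3.04031+8.65052) = 0.0855371, so SD = 0.292.

Posterior mean ≈ 0.284; posterior SD ≈ 0.292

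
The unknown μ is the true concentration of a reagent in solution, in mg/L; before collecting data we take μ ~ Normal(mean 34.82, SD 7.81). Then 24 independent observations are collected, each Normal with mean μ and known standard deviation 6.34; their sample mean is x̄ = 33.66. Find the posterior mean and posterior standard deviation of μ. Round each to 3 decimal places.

Prior precision 1/τ₀² = 1/7.81² = 0.0163945; data precision n/σ² = 24/6.34² = 0.597080.
Posterior precision = 0.0163945 + 0.597080 = 0.613475, giving posterior SD = 1/√0.613475 = 1.277.
Posterior mean = (0.0163945·34.82 + 0.597080·33.66) / 0.613475 = 33.691.

Posterior mean ≈ 33.691; posterior SD ≈ 1.277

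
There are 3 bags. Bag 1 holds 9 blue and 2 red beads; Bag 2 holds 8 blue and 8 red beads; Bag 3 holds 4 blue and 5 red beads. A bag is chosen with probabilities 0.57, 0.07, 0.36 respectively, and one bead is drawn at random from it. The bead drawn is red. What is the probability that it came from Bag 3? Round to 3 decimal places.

P(red|Bag 1) = 0.1818; P(red|Bag 2) = 0.5; P(red|Bag 3) = 0.5556.
Prior × likelihood for each source: 0.57·0.1818=0.1036, 0.07·0.5=0.03500, 0.36·0.5556=0.2000. Summing gives P(red) = 0.33864.
P(Bag 3 | red) = 0.2000 / 0.33864 = 0.591.

Posterior probability ≈ 0.591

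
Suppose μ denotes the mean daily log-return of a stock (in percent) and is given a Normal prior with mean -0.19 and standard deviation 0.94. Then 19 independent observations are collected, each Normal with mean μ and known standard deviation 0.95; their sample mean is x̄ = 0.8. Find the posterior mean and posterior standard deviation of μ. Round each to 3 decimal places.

Posterior mean ≈ 0.749; posterior SD ≈ 0.212

Prior precision 1/τ₀² = 1/0.94² = 1.13173; data precision n/σ² = 19/0.95² = 21.0526.
Posterior precision = 1.13173 + 21.0526 = 22.1844, giving posterior SD = 1/√22.1844 = 0.212.
Posterior mean = (1.13173·-0.19 + 21.0526·0.8) / 22.1844 = 0.749.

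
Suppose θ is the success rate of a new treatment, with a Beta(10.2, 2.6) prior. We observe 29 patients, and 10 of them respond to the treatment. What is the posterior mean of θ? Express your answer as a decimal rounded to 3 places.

Posterior mean ≈ 0.483

The binomial likelihood is conjugate to the Beta prior: with 10 successes and 19 failures, the posterior is Beta(10.2+10, 2.6+19) = Beta(20.2, 21.6).
Posterior mean = α/(α+β) = 20.2/41.8 = 0.483.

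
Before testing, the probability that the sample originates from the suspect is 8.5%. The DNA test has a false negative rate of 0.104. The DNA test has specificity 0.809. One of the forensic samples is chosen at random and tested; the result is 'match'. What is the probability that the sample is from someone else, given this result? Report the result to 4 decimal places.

Let H be the event that the sample originates from the suspect. P(H) = 0.085, so P(¬H) = 0.915. With E the 'match' result, P(E|H) = 0.896 and P(E|¬H) = 0.191.
P(E) = 0.896·0.085 + 0.191·0.915 = 0.076160 + 0.17477 = 0.25093.
By Bayes' theorem, P(H|E) = 0.076160 / 0.25093 = 0.3035. Hence P(¬H|E) = 1 − 0.3035 = 0.6965.

P(¬H | E) ≈ 0.6965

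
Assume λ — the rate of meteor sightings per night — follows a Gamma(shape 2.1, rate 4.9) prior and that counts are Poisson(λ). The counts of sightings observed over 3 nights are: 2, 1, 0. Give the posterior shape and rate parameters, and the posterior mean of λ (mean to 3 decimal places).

Total count ∑xᵢ = 3 over n = 3 nights.
Gamma is conjugate to the Poisson likelihood: posterior is Gamma(shape = 2.1+3 = 5.1, rate = 4.9+3 = 7.9).
Posterior mean = shape/rate = 5.1/7.9 = 0.646.

Posterior: Gamma(shape=5.1, rate=7.9); mean ≈ 0.646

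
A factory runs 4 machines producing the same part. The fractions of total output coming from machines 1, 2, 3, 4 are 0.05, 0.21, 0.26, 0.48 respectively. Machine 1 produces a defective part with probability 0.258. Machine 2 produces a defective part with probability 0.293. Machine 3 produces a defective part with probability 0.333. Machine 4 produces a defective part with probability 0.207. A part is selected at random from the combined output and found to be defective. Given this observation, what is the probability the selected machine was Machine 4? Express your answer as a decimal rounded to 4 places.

Tabulate prior·likelihood by source: [1] prior 0.05, lik 0.258, product 0.01290; [2] prior 0.21, lik 0.293, product 0.06153; [3] prior 0.26, lik 0.333, product 0.08658; [4] prior 0.48, lik 0.207, product 0.09936.
Normalizing constant = 0.26037; the posterior for Machine 4 is its product over the sum, 0.09936/0.26037 = 0.3816.

Posterior probability ≈ 0.3816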